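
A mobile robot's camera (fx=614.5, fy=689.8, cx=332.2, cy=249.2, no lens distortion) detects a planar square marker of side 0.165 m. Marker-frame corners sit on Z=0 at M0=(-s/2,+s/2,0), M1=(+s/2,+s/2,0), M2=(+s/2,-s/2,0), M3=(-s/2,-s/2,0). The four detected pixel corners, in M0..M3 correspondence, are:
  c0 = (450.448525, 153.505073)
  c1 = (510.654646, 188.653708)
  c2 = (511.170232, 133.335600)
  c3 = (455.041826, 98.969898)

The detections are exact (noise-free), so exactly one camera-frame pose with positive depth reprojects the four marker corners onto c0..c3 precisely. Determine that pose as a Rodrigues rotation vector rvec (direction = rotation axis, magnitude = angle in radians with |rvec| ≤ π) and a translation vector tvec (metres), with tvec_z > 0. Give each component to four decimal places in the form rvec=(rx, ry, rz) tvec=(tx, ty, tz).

rvec=(-0.5968, -0.3824, 0.3208) tvec=(0.3495, -0.2204, 1.4307)

Intrinsics K: fx=614.5, fy=689.8, cx=332.2, cy=249.2
Marker side s = 0.165 m; corners in marker frame (Z=0):
  M0 = (-0.0825, +0.0825, 0)
  M1 = (+0.0825, +0.0825, 0)
  M2 = (+0.0825, -0.0825, 0)
  M3 = (-0.0825, -0.0825, 0)
Detected image corners:
  c0 = (450.448525, 153.505073) px
  c1 = (510.654646, 188.653708) px
  c2 = (511.170232, 133.335600) px
  c3 = (455.041826, 98.969898) px
Planar DLT: solve 8×8 A·h = b for H (H[2,2]=1):
  H  [+437.64332 -216.25775 +482.29872]
  H  [+236.06420 +273.02526 +142.92563]
  H  [+0.17753 -0.41707 +1.00000]
B = K⁻¹H; ‖b₁‖=0.698983, ‖b₂‖=0.698982; λ = 2/(‖b₁‖+‖b₂‖) = 1.430651, sign → tz>0 ⇒ λ=+1.430651
r₁ = λ·B[:,0] = (+0.88160,+0.39784,+0.25399); r₂ = λ·B[:,1] = (-0.18091,+0.78182,-0.59668)
r₃ = r₁×r₂ = (-0.43596,+0.48009,+0.76122); SVD([r₁ r₂ r₃]) → R = UVᵀ:
  R  [+0.88160 -0.18091 -0.43596]
  R  [+0.39784 +0.78182 +0.48009]
  R  [+0.25399 -0.59668 +0.76122]
t = (+0.34945, -0.22041, +1.43065) m
tr R = 2.424636; θ = arccos((tr R − 1)/2) = 0.778001 rad = 44.576°
axis k = ((R−Rᵀ)₃₂, (R−Rᵀ)₁₃, (R−Rᵀ)₂₁) / (2 sinθ) = (-0.767087, -0.491512, +0.412304)
rvec = θ·k = (-0.596794, -0.382397, +0.320773)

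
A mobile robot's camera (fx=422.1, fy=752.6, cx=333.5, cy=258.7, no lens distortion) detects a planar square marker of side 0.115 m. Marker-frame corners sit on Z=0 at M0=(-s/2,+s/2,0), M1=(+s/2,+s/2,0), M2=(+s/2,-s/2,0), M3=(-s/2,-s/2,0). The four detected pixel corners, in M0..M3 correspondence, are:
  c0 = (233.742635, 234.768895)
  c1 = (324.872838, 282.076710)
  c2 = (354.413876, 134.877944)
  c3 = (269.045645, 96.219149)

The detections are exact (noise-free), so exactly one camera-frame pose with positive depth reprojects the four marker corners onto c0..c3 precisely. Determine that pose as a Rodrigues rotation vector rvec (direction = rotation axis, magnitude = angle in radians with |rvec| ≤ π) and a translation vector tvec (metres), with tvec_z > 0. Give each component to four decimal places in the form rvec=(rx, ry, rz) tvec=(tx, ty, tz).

Intrinsics K: fx=422.1, fy=752.6, cx=333.5, cy=258.7
Marker side s = 0.115 m; corners in marker frame (Z=0):
  M0 = (-0.0575, +0.0575, 0)
  M1 = (+0.0575, +0.0575, 0)
  M2 = (+0.0575, -0.0575, 0)
  M3 = (-0.0575, -0.0575, 0)
Detected image corners:
  c0 = (233.742635, 234.768895) px
  c1 = (324.872838, 282.076710) px
  c2 = (354.413876, 134.877944) px
  c3 = (269.045645, 96.219149) px
Planar DLT: solve 8×8 A·h = b for H (H[2,2]=1):
  H  [+671.77216 -484.93915 +295.34523]
  H  [+312.41310 +1113.53332 +183.77463]
  H  [-0.32020 -0.68540 +1.00000]
B = K⁻¹H; ‖b₁‖=1.944345, ‖b₂‖=1.944345; λ = 2/(‖b₁‖+‖b₂‖) = 0.514312, sign → tz>0 ⇒ λ=+0.514312
r₁ = λ·B[:,0] = (+0.94864,+0.27011,-0.16468); r₂ = λ·B[:,1] = (-0.31236,+0.88214,-0.35251)
r₃ = r₁×r₂ = (+0.05006,+0.38584,+0.92120); SVD([r₁ r₂ r₃]) → R = UVᵀ:
  R  [+0.94864 -0.31236 +0.05006]
  R  [+0.27011 +0.88214 +0.38584]
  R  [-0.16468 -0.35251 +0.92120]
t = (-0.04649, -0.05120, +0.51431) m
tr R = 2.751985; θ = arccos((tr R − 1)/2) = 0.503306 rad = 28.837°
axis k = ((R−Rᵀ)₃₂, (R−Rᵀ)₁₃, (R−Rᵀ)₂₁) / (2 sinθ) = (-0.765410, +0.222611, +0.603815)
rvec = θ·k = (-0.385235, +0.112041, +0.303904)

rvec=(-0.3852, 0.1120, 0.3039) tvec=(-0.0465, -0.0512, 0.5143)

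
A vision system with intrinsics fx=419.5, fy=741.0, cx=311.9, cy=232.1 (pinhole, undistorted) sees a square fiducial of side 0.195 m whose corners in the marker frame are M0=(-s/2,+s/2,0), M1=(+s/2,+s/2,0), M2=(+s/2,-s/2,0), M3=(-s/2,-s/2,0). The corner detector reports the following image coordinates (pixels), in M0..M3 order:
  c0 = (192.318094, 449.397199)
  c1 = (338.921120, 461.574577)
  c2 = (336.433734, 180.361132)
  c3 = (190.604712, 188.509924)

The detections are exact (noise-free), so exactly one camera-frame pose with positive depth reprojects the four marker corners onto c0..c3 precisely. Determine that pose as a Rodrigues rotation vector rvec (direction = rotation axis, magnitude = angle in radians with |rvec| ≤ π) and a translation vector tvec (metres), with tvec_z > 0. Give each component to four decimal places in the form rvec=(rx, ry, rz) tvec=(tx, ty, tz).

rvec=(-0.0100, 0.2070, -0.0161) tvec=(-0.0638, 0.0631, 0.5345)

Intrinsics K: fx=419.5, fy=741.0, cx=311.9, cy=232.1
Marker side s = 0.195 m; corners in marker frame (Z=0):
  M0 = (-0.0975, +0.0975, 0)
  M1 = (+0.0975, +0.0975, 0)
  M2 = (+0.0975, -0.0975, 0)
  M3 = (-0.0975, -0.0975, 0)
Detected image corners:
  c0 = (192.318094, 449.397199) px
  c1 = (338.921120, 461.574577) px
  c2 = (336.433734, 180.361132) px
  c3 = (190.604712, 188.509924) px
Planar DLT: solve 8×8 A·h = b for H (H[2,2]=1):
  H  [+648.11968 +4.97563 +261.82715]
  H  [-112.77479 +1381.12947 +319.63722]
  H  [-0.38441 -0.02162 +1.00000]
B = K⁻¹H; ‖b₁‖=1.870979, ‖b₂‖=1.870979; λ = 2/(‖b₁‖+‖b₂‖) = 0.534479, sign → tz>0 ⇒ λ=+0.534479
r₁ = λ·B[:,0] = (+0.97852,-0.01699,-0.20546); r₂ = λ·B[:,1] = (+0.01493,+0.99982,-0.01156)
r₃ = r₁×r₂ = (+0.20562,+0.00824,+0.97860); SVD([r₁ r₂ r₃]) → R = UVᵀ:
  R  [+0.97852 +0.01493 +0.20562]
  R  [-0.01699 +0.99982 +0.00824]
  R  [-0.20546 -0.01156 +0.97860]
t = (-0.06380, +0.06314, +0.53448) m
tr R = 2.956938; θ = arccos((tr R − 1)/2) = 0.207887 rad = 11.911°
axis k = ((R−Rᵀ)₃₂, (R−Rᵀ)₁₃, (R−Rᵀ)₂₁) / (2 sinθ) = (-0.047965, +0.995851, -0.077334)
rvec = θ·k = (-0.009971, +0.207025, -0.016077)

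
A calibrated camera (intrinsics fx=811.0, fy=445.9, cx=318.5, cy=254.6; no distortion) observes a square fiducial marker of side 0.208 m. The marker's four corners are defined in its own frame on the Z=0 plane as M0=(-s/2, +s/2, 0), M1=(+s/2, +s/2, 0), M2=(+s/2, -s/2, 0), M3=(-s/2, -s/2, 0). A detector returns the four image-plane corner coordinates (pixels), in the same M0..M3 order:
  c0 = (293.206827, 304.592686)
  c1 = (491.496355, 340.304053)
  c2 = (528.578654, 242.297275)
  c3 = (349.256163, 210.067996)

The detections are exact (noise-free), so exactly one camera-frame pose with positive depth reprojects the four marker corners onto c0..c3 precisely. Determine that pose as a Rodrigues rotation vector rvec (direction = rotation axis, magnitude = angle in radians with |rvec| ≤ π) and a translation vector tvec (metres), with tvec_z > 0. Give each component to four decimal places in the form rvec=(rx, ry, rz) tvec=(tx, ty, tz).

rvec=(-0.4215, -0.0645, 0.3120) tvec=(0.1032, 0.0330, 0.8516)

Intrinsics K: fx=811.0, fy=445.9, cx=318.5, cy=254.6
Marker side s = 0.208 m; corners in marker frame (Z=0):
  M0 = (-0.1040, +0.1040, 0)
  M1 = (+0.1040, +0.1040, 0)
  M2 = (+0.1040, -0.1040, 0)
  M3 = (-0.1040, -0.1040, 0)
Detected image corners:
  c0 = (293.206827, 304.592686) px
  c1 = (491.496355, 340.304053) px
  c2 = (528.578654, 242.297275) px
  c3 = (349.256163, 210.067996) px
Planar DLT: solve 8×8 A·h = b for H (H[2,2]=1):
  H  [+904.10011 -424.95568 +416.77453]
  H  [+162.02178 +330.11099 +271.88826]
  H  [-0.00319 -0.48376 +1.00000]
B = K⁻¹H; ‖b₁‖=1.174282, ‖b₂‖=1.174282; λ = 2/(‖b₁‖+‖b₂‖) = 0.851584, sign → tz>0 ⇒ λ=+0.851584
r₁ = λ·B[:,0] = (+0.95041,+0.31098,-0.00272); r₂ = λ·B[:,1] = (-0.28443,+0.86567,-0.41196)
r₃ = r₁×r₂ = (-0.12576,+0.39231,+0.91120); SVD([r₁ r₂ r₃]) → R = UVᵀ:
  R  [+0.95041 -0.28443 -0.12576]
  R  [+0.31098 +0.86567 +0.39231]
  R  [-0.00272 -0.41196 +0.91120]
t = (+0.10319, +0.03302, +0.85158) m
tr R = 2.727280; θ = arccos((tr R − 1)/2) = 0.528350 rad = 30.272°
axis k = ((R−Rᵀ)₃₂, (R−Rᵀ)₁₃, (R−Rᵀ)₂₁) / (2 sinθ) = (-0.797710, -0.122037, +0.590564)
rvec = θ·k = (-0.421470, -0.064478, +0.312025)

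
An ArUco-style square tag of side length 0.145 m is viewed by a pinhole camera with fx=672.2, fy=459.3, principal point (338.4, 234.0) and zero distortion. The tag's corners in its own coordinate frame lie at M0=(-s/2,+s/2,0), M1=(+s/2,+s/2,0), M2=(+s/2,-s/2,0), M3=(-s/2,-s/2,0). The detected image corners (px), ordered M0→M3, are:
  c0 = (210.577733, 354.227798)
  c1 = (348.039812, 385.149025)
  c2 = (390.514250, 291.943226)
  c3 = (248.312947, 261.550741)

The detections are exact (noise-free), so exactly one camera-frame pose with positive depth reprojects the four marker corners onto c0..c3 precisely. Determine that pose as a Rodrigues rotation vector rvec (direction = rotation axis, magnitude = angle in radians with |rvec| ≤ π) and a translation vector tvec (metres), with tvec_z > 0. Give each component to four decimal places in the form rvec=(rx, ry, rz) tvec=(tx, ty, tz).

rvec=(0.1239, 0.0899, 0.2909) tvec=(-0.0393, 0.1295, 0.6623)

Intrinsics K: fx=672.2, fy=459.3, cx=338.4, cy=234.0
Marker side s = 0.145 m; corners in marker frame (Z=0):
  M0 = (-0.0725, +0.0725, 0)
  M1 = (+0.0725, +0.0725, 0)
  M2 = (+0.0725, -0.0725, 0)
  M3 = (-0.0725, -0.0725, 0)
Detected image corners:
  c0 = (210.577733, 354.227798) px
  c1 = (348.039812, 385.149025) px
  c2 = (390.514250, 291.943226) px
  c3 = (248.312947, 261.550741) px
Planar DLT: solve 8×8 A·h = b for H (H[2,2]=1):
  H  [+932.29972 -215.61137 +298.52697]
  H  [+177.10206 +706.65807 +323.78439]
  H  [-0.10628 +0.20326 +1.00000]
B = K⁻¹H; ‖b₁‖=1.509813, ‖b₂‖=1.509813; λ = 2/(‖b₁‖+‖b₂‖) = 0.662334, sign → tz>0 ⇒ λ=+0.662334
r₁ = λ·B[:,0] = (+0.95405,+0.29125,-0.07039); r₂ = λ·B[:,1] = (-0.28022,+0.95045,+0.13462)
r₃ = r₁×r₂ = (+0.10611,-0.10871,+0.98839); SVD([r₁ r₂ r₃]) → R = UVᵀ:
  R  [+0.95405 -0.28022 +0.10611]
  R  [+0.29125 +0.95045 -0.10871]
  R  [-0.07039 +0.13462 +0.98839]
t = (-0.03929, +0.12947, +0.66233) m
tr R = 2.892895; θ = arccos((tr R − 1)/2) = 0.328748 rad = 18.836°
axis k = ((R−Rᵀ)₃₂, (R−Rᵀ)₁₃, (R−Rᵀ)₂₁) / (2 sinθ) = (+0.376851, +0.273350, +0.885021)
rvec = θ·k = (+0.123889, +0.089863, +0.290949)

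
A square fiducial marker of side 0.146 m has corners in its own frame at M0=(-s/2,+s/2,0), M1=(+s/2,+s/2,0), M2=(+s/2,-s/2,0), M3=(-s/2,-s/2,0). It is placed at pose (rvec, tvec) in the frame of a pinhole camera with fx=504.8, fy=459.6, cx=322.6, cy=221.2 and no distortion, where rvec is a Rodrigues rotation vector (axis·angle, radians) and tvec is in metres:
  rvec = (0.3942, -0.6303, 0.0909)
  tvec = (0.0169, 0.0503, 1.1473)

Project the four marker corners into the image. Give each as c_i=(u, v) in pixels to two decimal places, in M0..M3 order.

c0=(297.25, 270.17) c1=(347.99, 264.71) c2=(361.76, 213.47) c3=(309.84, 215.08)

Intrinsics K: fx=504.8, fy=459.6, cx=322.6, cy=221.2
Marker side s = 0.146 m; corners in marker frame (Z=0):
  M0 = (-0.0730, +0.0730, 0)
  M1 = (+0.0730, +0.0730, 0)
  M2 = (+0.0730, -0.0730, 0)
  M3 = (-0.0730, -0.0730, 0)
rvec = (0.3942, -0.6303, 0.0909), |rvec| = θ = 0.74896 rad = 42.912°
Rodrigues: sinθ=0.68087, 1−cosθ=0.26760; R = I + sinθ·[k]× + (1−cosθ)·[k]×²:
    [+0.80653 -0.20117 -0.55591]
    [-0.03590 +0.92193 -0.38570]
    [+0.59010 +0.33103 +0.73634]
t = (0.0169, 0.0503, 1.1473) m
M0: Pc = R·M0+t = (-0.05666, +0.12022, +1.12839); u = 504.8·(-0.05666)/1.12839 + 322.6 = 297.2514, v = 459.6·(+0.12022)/1.12839 + 221.2 = 270.1668
M1: Pc = R·M1+t = (+0.06109, +0.11498, +1.21454); u = 504.8·(+0.06109)/1.21454 + 322.6 = 347.9914, v = 459.6·(+0.11498)/1.21454 + 221.2 = 264.7101
M2: Pc = R·M2+t = (+0.09046, -0.01962, +1.16621); u = 504.8·(+0.09046)/1.16621 + 322.6 = 361.7570, v = 459.6·(-0.01962)/1.16621 + 221.2 = 213.4674
M3: Pc = R·M3+t = (-0.02729, -0.01438, +1.08006); u = 504.8·(-0.02729)/1.08006 + 322.6 = 309.8444, v = 459.6·(-0.01438)/1.08006 + 221.2 = 215.0807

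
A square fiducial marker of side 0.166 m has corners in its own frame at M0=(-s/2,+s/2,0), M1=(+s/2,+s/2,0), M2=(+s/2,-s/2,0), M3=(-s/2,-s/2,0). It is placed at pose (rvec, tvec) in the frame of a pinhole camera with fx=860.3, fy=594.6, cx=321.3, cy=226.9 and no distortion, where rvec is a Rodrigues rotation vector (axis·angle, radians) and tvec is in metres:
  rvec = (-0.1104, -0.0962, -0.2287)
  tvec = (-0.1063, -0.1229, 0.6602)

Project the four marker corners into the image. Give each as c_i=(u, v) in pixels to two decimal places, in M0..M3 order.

Intrinsics K: fx=860.3, fy=594.6, cx=321.3, cy=226.9
Marker side s = 0.166 m; corners in marker frame (Z=0):
  M0 = (-0.0830, +0.0830, 0)
  M1 = (+0.0830, +0.0830, 0)
  M2 = (+0.0830, -0.0830, 0)
  M3 = (-0.0830, -0.0830, 0)
rvec = (-0.1104, -0.0962, -0.2287), |rvec| = θ = 0.27156 rad = 15.559°
Rodrigues: sinθ=0.26824, 1−cosθ=0.03665; R = I + sinθ·[k]× + (1−cosθ)·[k]×²:
    [+0.96941 +0.23118 -0.08248]
    [-0.22062 +0.96795 +0.11998]
    [+0.10757 -0.09812 +0.98934]
t = (-0.1063, -0.1229, 0.6602) m
M0: Pc = R·M0+t = (-0.16757, -0.02425, +0.64313); u = 860.3·(-0.16757)/0.64313 + 321.3 = 97.1405, v = 594.6·(-0.02425)/0.64313 + 226.9 = 204.4813
M1: Pc = R·M1+t = (-0.00665, -0.06087, +0.66098); u = 860.3·(-0.00665)/0.66098 + 321.3 = 312.6430, v = 594.6·(-0.06087)/0.66098 + 226.9 = 172.1419
M2: Pc = R·M2+t = (-0.04503, -0.22155, +0.67727); u = 860.3·(-0.04503)/0.67727 + 321.3 = 264.1051, v = 594.6·(-0.22155)/0.67727 + 226.9 = 32.3923
M3: Pc = R·M3+t = (-0.20595, -0.18493, +0.65942); u = 860.3·(-0.20595)/0.65942 + 321.3 = 52.6110, v = 594.6·(-0.18493)/0.65942 + 226.9 = 60.1486

c0=(97.14, 204.48) c1=(312.64, 172.14) c2=(264.11, 32.39) c3=(52.61, 60.15)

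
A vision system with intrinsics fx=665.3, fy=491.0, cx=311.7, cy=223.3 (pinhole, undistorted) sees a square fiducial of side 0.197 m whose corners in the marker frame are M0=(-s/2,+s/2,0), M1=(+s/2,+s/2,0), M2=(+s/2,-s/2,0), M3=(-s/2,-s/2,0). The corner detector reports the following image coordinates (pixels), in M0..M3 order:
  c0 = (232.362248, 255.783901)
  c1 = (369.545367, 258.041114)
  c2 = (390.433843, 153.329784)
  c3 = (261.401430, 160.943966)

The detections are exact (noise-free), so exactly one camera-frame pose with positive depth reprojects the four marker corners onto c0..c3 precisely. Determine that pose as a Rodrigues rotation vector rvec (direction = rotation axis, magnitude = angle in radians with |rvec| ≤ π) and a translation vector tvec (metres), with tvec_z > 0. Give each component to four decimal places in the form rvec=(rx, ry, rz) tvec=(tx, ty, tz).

rvec=(-0.4029, 0.4646, 0.0848) tvec=(-0.0015, -0.0327, 0.8806)

Intrinsics K: fx=665.3, fy=491.0, cx=311.7, cy=223.3
Marker side s = 0.197 m; corners in marker frame (Z=0):
  M0 = (-0.0985, +0.0985, 0)
  M1 = (+0.0985, +0.0985, 0)
  M2 = (+0.0985, -0.0985, 0)
  M3 = (-0.0985, -0.0985, 0)
Detected image corners:
  c0 = (232.362248, 255.783901) px
  c1 = (369.545367, 258.041114) px
  c2 = (390.433843, 153.329784) px
  c3 = (261.401430, 160.943966) px
Planar DLT: solve 8×8 A·h = b for H (H[2,2]=1):
  H  [+514.00785 -255.35565 +310.57228]
  H  [-120.83374 +420.93552 +205.09206]
  H  [-0.51314 -0.40707 +1.00000]
B = K⁻¹H; ‖b₁‖=1.135632, ‖b₂‖=1.135632; λ = 2/(‖b₁‖+‖b₂‖) = 0.880567, sign → tz>0 ⇒ λ=+0.880567
r₁ = λ·B[:,0] = (+0.89202,-0.01121,-0.45185); r₂ = λ·B[:,1] = (-0.17004,+0.91793,-0.35845)
r₃ = r₁×r₂ = (+0.41879,+0.39658,+0.81691); SVD([r₁ r₂ r₃]) → R = UVᵀ:
  R  [+0.89202 -0.17004 +0.41879]
  R  [-0.01121 +0.91793 +0.39658]
  R  [-0.45185 -0.35845 +0.81691]
t = (-0.00149, -0.03265, +0.88057) m
tr R = 2.626861; θ = arccos((tr R − 1)/2) = 0.620771 rad = 35.568°
axis k = ((R−Rᵀ)₃₂, (R−Rᵀ)₁₃, (R−Rᵀ)₂₁) / (2 sinθ) = (-0.649030, +0.748410, +0.136534)
rvec = θ·k = (-0.402899, +0.464591, +0.084756)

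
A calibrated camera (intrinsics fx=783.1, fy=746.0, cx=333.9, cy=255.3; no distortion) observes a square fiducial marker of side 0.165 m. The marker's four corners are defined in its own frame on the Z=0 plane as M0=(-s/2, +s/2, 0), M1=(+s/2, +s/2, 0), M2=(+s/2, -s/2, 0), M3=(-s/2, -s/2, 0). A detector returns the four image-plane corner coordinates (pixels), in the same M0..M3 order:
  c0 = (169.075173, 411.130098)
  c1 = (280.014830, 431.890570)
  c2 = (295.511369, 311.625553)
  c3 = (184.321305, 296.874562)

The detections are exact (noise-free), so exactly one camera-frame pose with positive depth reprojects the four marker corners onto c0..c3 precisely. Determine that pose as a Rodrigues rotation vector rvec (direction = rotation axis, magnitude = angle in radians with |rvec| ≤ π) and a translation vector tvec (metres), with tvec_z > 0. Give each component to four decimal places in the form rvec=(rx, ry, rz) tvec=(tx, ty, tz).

Intrinsics K: fx=783.1, fy=746.0, cx=333.9, cy=255.3
Marker side s = 0.165 m; corners in marker frame (Z=0):
  M0 = (-0.0825, +0.0825, 0)
  M1 = (+0.0825, +0.0825, 0)
  M2 = (+0.0825, -0.0825, 0)
  M3 = (-0.0825, -0.0825, 0)
Detected image corners:
  c0 = (169.075173, 411.130098) px
  c1 = (280.014830, 431.890570) px
  c2 = (295.511369, 311.625553) px
  c3 = (184.321305, 296.874562) px
Planar DLT: solve 8×8 A·h = b for H (H[2,2]=1):
  H  [+602.00117 -99.81030 +230.84581]
  H  [-3.56527 +699.78601 +362.51697]
  H  [-0.30625 -0.02872 +1.00000]
B = K⁻¹H; ‖b₁‖=0.955288, ‖b₂‖=0.955288; λ = 2/(‖b₁‖+‖b₂‖) = 1.046805, sign → tz>0 ⇒ λ=+1.046805
r₁ = λ·B[:,0] = (+0.94141,+0.10471,-0.32059); r₂ = λ·B[:,1] = (-0.12060,+0.99225,-0.03007)
r₃ = r₁×r₂ = (+0.31495,+0.06697,+0.94674); SVD([r₁ r₂ r₃]) → R = UVᵀ:
  R  [+0.94141 -0.12060 +0.31495]
  R  [+0.10471 +0.99225 +0.06697]
  R  [-0.32059 -0.03007 +0.94674]
t = (-0.13776, +0.15045, +1.04681) m
tr R = 2.880402; θ = arccos((tr R − 1)/2) = 0.347576 rad = 19.915°
axis k = ((R−Rᵀ)₃₂, (R−Rᵀ)₁₃, (R−Rᵀ)₂₁) / (2 sinθ) = (-0.142434, +0.932912, +0.330737)
rvec = θ·k = (-0.049507, +0.324258, +0.114956)

rvec=(-0.0495, 0.3243, 0.1150) tvec=(-0.1378, 0.1504, 1.0468)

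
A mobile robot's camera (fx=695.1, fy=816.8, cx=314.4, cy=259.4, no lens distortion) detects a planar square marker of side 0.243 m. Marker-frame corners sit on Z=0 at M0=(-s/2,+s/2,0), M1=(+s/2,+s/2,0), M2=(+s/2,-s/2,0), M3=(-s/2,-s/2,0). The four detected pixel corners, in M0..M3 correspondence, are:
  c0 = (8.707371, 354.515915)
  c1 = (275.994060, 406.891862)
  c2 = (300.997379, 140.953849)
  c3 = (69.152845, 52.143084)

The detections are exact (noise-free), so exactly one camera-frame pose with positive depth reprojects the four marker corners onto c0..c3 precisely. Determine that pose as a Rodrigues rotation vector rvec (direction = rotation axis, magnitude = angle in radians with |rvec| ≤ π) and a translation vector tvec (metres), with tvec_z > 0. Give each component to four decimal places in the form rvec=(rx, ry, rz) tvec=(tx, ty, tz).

Intrinsics K: fx=695.1, fy=816.8, cx=314.4, cy=259.4
Marker side s = 0.243 m; corners in marker frame (Z=0):
  M0 = (-0.1215, +0.1215, 0)
  M1 = (+0.1215, +0.1215, 0)
  M2 = (+0.1215, -0.1215, 0)
  M3 = (-0.1215, -0.1215, 0)
Detected image corners:
  c0 = (8.707371, 354.515915) px
  c1 = (275.994060, 406.891862) px
  c2 = (300.997379, 140.953849) px
  c3 = (69.152845, 52.143084) px
Planar DLT: solve 8×8 A·h = b for H (H[2,2]=1):
  H  [+1128.48016 -247.69139 +174.72802]
  H  [+448.83420 +1050.39159 +233.21272]
  H  [+0.64540 -0.47394 +1.00000]
B = K⁻¹H; ‖b₁‖=1.519307, ‖b₂‖=1.519307; λ = 2/(‖b₁‖+‖b₂‖) = 0.658195, sign → tz>0 ⇒ λ=+0.658195
r₁ = λ·B[:,0] = (+0.87642,+0.22677,+0.42480); r₂ = λ·B[:,1] = (-0.09345,+0.94549,-0.31194)
r₃ = r₁×r₂ = (-0.47239,+0.23370,+0.84985); SVD([r₁ r₂ r₃]) → R = UVᵀ:
  R  [+0.87642 -0.09345 -0.47239]
  R  [+0.22677 +0.94549 +0.23370]
  R  [+0.42480 -0.31194 +0.84985]
t = (-0.13226, -0.02110, +0.65819) m
tr R = 2.671764; θ = arccos((tr R − 1)/2) = 0.581058 rad = 33.292°
axis k = ((R−Rᵀ)₃₂, (R−Rᵀ)₁₃, (R−Rᵀ)₂₁) / (2 sinθ) = (-0.497022, -0.817244, +0.291686)
rvec = θ·k = (-0.288799, -0.474866, +0.169487)

rvec=(-0.2888, -0.4749, 0.1695) tvec=(-0.1323, -0.0211, 0.6582)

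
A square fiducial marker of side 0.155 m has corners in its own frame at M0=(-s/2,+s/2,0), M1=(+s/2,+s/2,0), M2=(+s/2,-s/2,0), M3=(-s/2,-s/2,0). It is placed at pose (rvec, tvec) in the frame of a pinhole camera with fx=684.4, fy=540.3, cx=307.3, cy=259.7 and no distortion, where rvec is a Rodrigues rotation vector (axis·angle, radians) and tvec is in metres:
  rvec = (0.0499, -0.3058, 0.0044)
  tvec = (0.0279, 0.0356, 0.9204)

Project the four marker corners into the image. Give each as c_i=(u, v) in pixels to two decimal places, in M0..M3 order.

Intrinsics K: fx=684.4, fy=540.3, cx=307.3, cy=259.7
Marker side s = 0.155 m; corners in marker frame (Z=0):
  M0 = (-0.0775, +0.0775, 0)
  M1 = (+0.0775, +0.0775, 0)
  M2 = (+0.0775, -0.0775, 0)
  M3 = (-0.0775, -0.0775, 0)
rvec = (0.0499, -0.3058, 0.0044), |rvec| = θ = 0.30988 rad = 17.755°
Rodrigues: sinθ=0.30494, 1−cosθ=0.04763; R = I + sinθ·[k]× + (1−cosθ)·[k]×²:
    [+0.95361 -0.01190 -0.30082]
    [-0.00324 +0.99876 -0.04977]
    [+0.30104 +0.04844 +0.95238]
t = (0.0279, 0.0356, 0.9204) m
M0: Pc = R·M0+t = (-0.04693, +0.11325, +0.90082); u = 684.4·(-0.04693)/0.90082 + 307.3 = 271.6475, v = 540.3·(+0.11325)/0.90082 + 259.7 = 327.6283
M1: Pc = R·M1+t = (+0.10088, +0.11275, +0.94748); u = 684.4·(+0.10088)/0.94748 + 307.3 = 380.1707, v = 540.3·(+0.11275)/0.94748 + 259.7 = 323.9968
M2: Pc = R·M2+t = (+0.10273, -0.04205, +0.93998); u = 684.4·(+0.10273)/0.93998 + 307.3 = 382.0956, v = 540.3·(-0.04205)/0.93998 + 259.7 = 235.5270
M3: Pc = R·M3+t = (-0.04508, -0.04155, +0.89332); u = 684.4·(-0.04508)/0.89332 + 307.3 = 272.7609, v = 540.3·(-0.04155)/0.89332 + 259.7 = 234.5680

c0=(271.65, 327.63) c1=(380.17, 324.00) c2=(382.10, 235.53) c3=(272.76, 234.57)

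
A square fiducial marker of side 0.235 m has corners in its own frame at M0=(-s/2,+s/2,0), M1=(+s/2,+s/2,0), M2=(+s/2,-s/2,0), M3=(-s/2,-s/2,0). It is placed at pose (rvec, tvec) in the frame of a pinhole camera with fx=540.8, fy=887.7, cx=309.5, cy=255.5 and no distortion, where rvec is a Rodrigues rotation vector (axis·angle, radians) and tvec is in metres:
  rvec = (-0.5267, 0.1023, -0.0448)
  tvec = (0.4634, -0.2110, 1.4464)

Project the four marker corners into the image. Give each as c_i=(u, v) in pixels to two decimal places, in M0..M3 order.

Intrinsics K: fx=540.8, fy=887.7, cx=309.5, cy=255.5
Marker side s = 0.235 m; corners in marker frame (Z=0):
  M0 = (-0.1175, +0.1175, 0)
  M1 = (+0.1175, +0.1175, 0)
  M2 = (+0.1175, -0.1175, 0)
  M3 = (-0.1175, -0.1175, 0)
rvec = (-0.5267, 0.1023, -0.0448), |rvec| = θ = 0.53841 rad = 30.849°
Rodrigues: sinθ=0.51277, 1−cosθ=0.14147; R = I + sinθ·[k]× + (1−cosθ)·[k]×²:
    [+0.99391 +0.01637 +0.10894]
    [-0.06896 +0.86363 +0.49938]
    [-0.08591 -0.50386 +0.85950]
t = (0.4634, -0.2110, 1.4464) m
M0: Pc = R·M0+t = (+0.34854, -0.10142, +1.39729); u = 540.8·(+0.34854)/1.39729 + 309.5 = 444.3965, v = 887.7·(-0.10142)/1.39729 + 255.5 = 191.0678
M1: Pc = R·M1+t = (+0.58211, -0.11763, +1.37710); u = 540.8·(+0.58211)/1.37710 + 309.5 = 538.0990, v = 887.7·(-0.11763)/1.37710 + 255.5 = 179.6764
M2: Pc = R·M2+t = (+0.57826, -0.32058, +1.49551); u = 540.8·(+0.57826)/1.49551 + 309.5 = 518.6086, v = 887.7·(-0.32058)/1.49551 + 255.5 = 65.2110
M3: Pc = R·M3+t = (+0.34469, -0.30437, +1.51570); u = 540.8·(+0.34469)/1.51570 + 309.5 = 432.4858, v = 887.7·(-0.30437)/1.51570 + 255.5 = 77.2372

c0=(444.40, 191.07) c1=(538.10, 179.68) c2=(518.61, 65.21) c3=(432.49, 77.24)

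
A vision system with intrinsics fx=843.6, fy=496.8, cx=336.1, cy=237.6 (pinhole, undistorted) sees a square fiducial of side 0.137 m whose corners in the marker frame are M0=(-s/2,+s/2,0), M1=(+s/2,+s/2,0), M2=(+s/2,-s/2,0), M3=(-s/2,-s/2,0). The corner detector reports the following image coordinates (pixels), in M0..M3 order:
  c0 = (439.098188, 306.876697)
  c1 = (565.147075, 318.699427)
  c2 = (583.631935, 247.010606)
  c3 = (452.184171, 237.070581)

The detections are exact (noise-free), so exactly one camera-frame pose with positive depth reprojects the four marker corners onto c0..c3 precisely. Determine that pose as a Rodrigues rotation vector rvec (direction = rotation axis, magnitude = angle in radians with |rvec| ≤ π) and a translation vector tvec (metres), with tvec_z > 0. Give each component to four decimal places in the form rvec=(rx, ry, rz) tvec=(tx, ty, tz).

Intrinsics K: fx=843.6, fy=496.8, cx=336.1, cy=237.6
Marker side s = 0.137 m; corners in marker frame (Z=0):
  M0 = (-0.0685, +0.0685, 0)
  M1 = (+0.0685, +0.0685, 0)
  M2 = (+0.0685, -0.0685, 0)
  M3 = (-0.0685, -0.0685, 0)
Detected image corners:
  c0 = (439.098188, 306.876697) px
  c1 = (565.147075, 318.699427) px
  c2 = (583.631935, 247.010606) px
  c3 = (452.184171, 237.070581) px
Planar DLT: solve 8×8 A·h = b for H (H[2,2]=1):
  H  [+818.59444 +26.39445 +508.82111]
  H  [+13.84913 +593.14944 +277.99736]
  H  [-0.23686 +0.27704 +1.00000]
B = K⁻¹H; ‖b₁‖=1.099848, ‖b₂‖=1.099848; λ = 2/(‖b₁‖+‖b₂‖) = 0.909217, sign → tz>0 ⇒ λ=+0.909217
r₁ = λ·B[:,0] = (+0.96807,+0.12834,-0.21535); r₂ = λ·B[:,1] = (-0.07191,+0.96508,+0.25189)
r₃ = r₁×r₂ = (+0.24016,-0.22836,+0.94349); SVD([r₁ r₂ r₃]) → R = UVᵀ:
  R  [+0.96807 -0.07191 +0.24016]
  R  [+0.12834 +0.96508 -0.22836]
  R  [-0.21535 +0.25189 +0.94349]
t = (+0.18616, +0.07393, +0.90922) m
tr R = 2.876635; θ = arccos((tr R − 1)/2) = 0.353065 rad = 20.229°
axis k = ((R−Rᵀ)₃₂, (R−Rᵀ)₁₃, (R−Rᵀ)₂₁) / (2 sinθ) = (+0.694464, +0.658688, +0.289568)
rvec = θ·k = (+0.245191, +0.232559, +0.102236)

rvec=(0.2452, 0.2326, 0.1022) tvec=(0.1862, 0.0739, 0.9092)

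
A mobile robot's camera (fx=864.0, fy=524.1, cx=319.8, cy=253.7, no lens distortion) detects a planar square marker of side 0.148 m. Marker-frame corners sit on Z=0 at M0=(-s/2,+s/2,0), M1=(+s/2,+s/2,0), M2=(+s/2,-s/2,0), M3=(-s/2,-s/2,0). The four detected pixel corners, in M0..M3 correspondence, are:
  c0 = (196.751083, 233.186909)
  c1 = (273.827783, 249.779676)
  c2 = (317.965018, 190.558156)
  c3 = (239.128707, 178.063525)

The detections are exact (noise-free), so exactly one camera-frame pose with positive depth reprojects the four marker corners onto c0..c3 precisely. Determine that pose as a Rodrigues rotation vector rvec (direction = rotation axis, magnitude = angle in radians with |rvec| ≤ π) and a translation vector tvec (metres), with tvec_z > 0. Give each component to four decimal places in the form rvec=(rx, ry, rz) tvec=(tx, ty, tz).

Intrinsics K: fx=864.0, fy=524.1, cx=319.8, cy=253.7
Marker side s = 0.148 m; corners in marker frame (Z=0):
  M0 = (-0.0740, +0.0740, 0)
  M1 = (+0.0740, +0.0740, 0)
  M2 = (+0.0740, -0.0740, 0)
  M3 = (-0.0740, -0.0740, 0)
Detected image corners:
  c0 = (196.751083, 233.186909) px
  c1 = (273.827783, 249.779676) px
  c2 = (317.965018, 190.558156) px
  c3 = (239.128707, 178.063525) px
Planar DLT: solve 8×8 A·h = b for H (H[2,2]=1):
  H  [+409.00287 -318.24773 +255.75893]
  H  [+0.56871 +364.14518 +212.43491]
  H  [-0.45841 -0.10186 +1.00000]
B = K⁻¹H; ‖b₁‖=0.820606, ‖b₂‖=0.820606; λ = 2/(‖b₁‖+‖b₂‖) = 1.218611, sign → tz>0 ⇒ λ=+1.218611
r₁ = λ·B[:,0] = (+0.78364,+0.27174,-0.55863); r₂ = λ·B[:,1] = (-0.40292,+0.90678,-0.12413)
r₃ = r₁×r₂ = (+0.47282,+0.32235,+0.82008); SVD([r₁ r₂ r₃]) → R = UVᵀ:
  R  [+0.78364 -0.40292 +0.47282]
  R  [+0.27174 +0.90678 +0.32235]
  R  [-0.55863 -0.12413 +0.82008]
t = (-0.09033, -0.09595, +1.21861) m
tr R = 2.510495; θ = arccos((tr R − 1)/2) = 0.714765 rad = 40.953°
axis k = ((R−Rᵀ)₃₂, (R−Rᵀ)₁₃, (R−Rᵀ)₂₁) / (2 sinθ) = (-0.340597, +0.786840, +0.514661)
rvec = θ·k = (-0.243447, +0.562406, +0.367862)

rvec=(-0.2434, 0.5624, 0.3679) tvec=(-0.0903, -0.0959, 1.2186)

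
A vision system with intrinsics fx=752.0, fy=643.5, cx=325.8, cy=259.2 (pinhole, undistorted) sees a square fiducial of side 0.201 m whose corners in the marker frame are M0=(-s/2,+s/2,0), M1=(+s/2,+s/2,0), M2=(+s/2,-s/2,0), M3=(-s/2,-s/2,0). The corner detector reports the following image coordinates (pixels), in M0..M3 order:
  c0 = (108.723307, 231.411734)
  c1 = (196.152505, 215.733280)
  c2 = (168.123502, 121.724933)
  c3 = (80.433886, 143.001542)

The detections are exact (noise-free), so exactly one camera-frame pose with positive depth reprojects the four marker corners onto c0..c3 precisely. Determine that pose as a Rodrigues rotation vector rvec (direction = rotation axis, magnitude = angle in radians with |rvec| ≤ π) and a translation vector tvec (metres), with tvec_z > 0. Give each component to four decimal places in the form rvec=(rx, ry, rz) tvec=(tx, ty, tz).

rvec=(0.1923, 0.3923, -0.1931) tvec=(-0.3495, -0.1744, 1.3941)

Intrinsics K: fx=752.0, fy=643.5, cx=325.8, cy=259.2
Marker side s = 0.201 m; corners in marker frame (Z=0):
  M0 = (-0.1005, +0.1005, 0)
  M1 = (+0.1005, +0.1005, 0)
  M2 = (+0.1005, -0.1005, 0)
  M3 = (-0.1005, -0.1005, 0)
Detected image corners:
  c0 = (108.723307, 231.411734) px
  c1 = (196.152505, 215.733280) px
  c2 = (168.123502, 121.724933) px
  c3 = (80.433886, 143.001542) px
Planar DLT: solve 8×8 A·h = b for H (H[2,2]=1):
  H  [+396.33674 +154.79232 +137.25944]
  H  [-142.29866 +472.26057 +178.71767]
  H  [-0.28387 +0.10609 +1.00000]
B = K⁻¹H; ‖b₁‖=0.717301, ‖b₂‖=0.717301; λ = 2/(‖b₁‖+‖b₂‖) = 1.394116, sign → tz>0 ⇒ λ=+1.394116
r₁ = λ·B[:,0] = (+0.90621,-0.14888,-0.39574); r₂ = λ·B[:,1] = (+0.22289,+0.96356,+0.14790)
r₃ = r₁×r₂ = (+0.35930,-0.22224,+0.90637); SVD([r₁ r₂ r₃]) → R = UVᵀ:
  R  [+0.90621 +0.22289 +0.35930]
  R  [-0.14888 +0.96356 -0.22224]
  R  [-0.39574 +0.14790 +0.90637]
t = (-0.34953, -0.17436, +1.39412) m
tr R = 2.776146; θ = arccos((tr R − 1)/2) = 0.477660 rad = 27.368°
axis k = ((R−Rᵀ)₃₂, (R−Rᵀ)₁₃, (R−Rᵀ)₂₁) / (2 sinθ) = (+0.402582, +0.821232, -0.404358)
rvec = θ·k = (+0.192297, +0.392270, -0.193146)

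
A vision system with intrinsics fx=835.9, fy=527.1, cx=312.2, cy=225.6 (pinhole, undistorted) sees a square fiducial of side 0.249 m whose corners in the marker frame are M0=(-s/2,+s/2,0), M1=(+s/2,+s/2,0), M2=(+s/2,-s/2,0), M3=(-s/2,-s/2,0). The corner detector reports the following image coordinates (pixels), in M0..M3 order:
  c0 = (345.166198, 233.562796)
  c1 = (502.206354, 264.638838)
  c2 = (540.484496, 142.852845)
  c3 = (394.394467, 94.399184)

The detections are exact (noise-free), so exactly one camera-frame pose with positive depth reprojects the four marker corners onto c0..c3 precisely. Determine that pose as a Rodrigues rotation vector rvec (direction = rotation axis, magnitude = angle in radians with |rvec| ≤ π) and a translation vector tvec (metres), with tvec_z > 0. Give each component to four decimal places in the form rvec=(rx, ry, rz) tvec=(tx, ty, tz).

Intrinsics K: fx=835.9, fy=527.1, cx=312.2, cy=225.6
Marker side s = 0.249 m; corners in marker frame (Z=0):
  M0 = (-0.1245, +0.1245, 0)
  M1 = (+0.1245, +0.1245, 0)
  M2 = (+0.1245, -0.1245, 0)
  M3 = (-0.1245, -0.1245, 0)
Detected image corners:
  c0 = (345.166198, 233.562796) px
  c1 = (502.206354, 264.638838) px
  c2 = (540.484496, 142.852845) px
  c3 = (394.394467, 94.399184) px
Planar DLT: solve 8×8 A·h = b for H (H[2,2]=1):
  H  [+863.62264 -229.73676 +451.30808]
  H  [+265.57807 +498.56700 +184.26826]
  H  [+0.57291 -0.12476 +1.00000]
B = K⁻¹H; ‖b₁‖=1.032566, ‖b₂‖=1.032566; λ = 2/(‖b₁‖+‖b₂‖) = 0.968461, sign → tz>0 ⇒ λ=+0.968461
r₁ = λ·B[:,0] = (+0.79335,+0.25048,+0.55484); r₂ = λ·B[:,1] = (-0.22104,+0.96775,-0.12083)
r₃ = r₁×r₂ = (-0.56722,-0.02679,+0.82313); SVD([r₁ r₂ r₃]) → R = UVᵀ:
  R  [+0.79335 -0.22104 -0.56722]
  R  [+0.25048 +0.96775 -0.02679]
  R  [+0.55484 -0.12083 +0.82313]
t = (+0.16117, -0.07594, +0.96846) m
tr R = 2.584235; θ = arccos((tr R − 1)/2) = 0.656526 rad = 37.616°
axis k = ((R−Rᵀ)₃₂, (R−Rᵀ)₁₃, (R−Rᵀ)₂₁) / (2 sinθ) = (-0.077037, -0.919167, +0.386262)
rvec = θ·k = (-0.050577, -0.603456, +0.253591)

rvec=(-0.0506, -0.6035, 0.2536) tvec=(0.1612, -0.0759, 0.9685)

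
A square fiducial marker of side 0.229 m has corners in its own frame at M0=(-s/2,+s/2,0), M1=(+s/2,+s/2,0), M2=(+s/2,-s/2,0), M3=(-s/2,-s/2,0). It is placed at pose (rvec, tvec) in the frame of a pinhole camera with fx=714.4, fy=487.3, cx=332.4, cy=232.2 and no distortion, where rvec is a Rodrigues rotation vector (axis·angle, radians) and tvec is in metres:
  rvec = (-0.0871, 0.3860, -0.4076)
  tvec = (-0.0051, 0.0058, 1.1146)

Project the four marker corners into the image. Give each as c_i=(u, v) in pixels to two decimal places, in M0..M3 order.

Intrinsics K: fx=714.4, fy=487.3, cx=332.4, cy=232.2
Marker side s = 0.229 m; corners in marker frame (Z=0):
  M0 = (-0.1145, +0.1145, 0)
  M1 = (+0.1145, +0.1145, 0)
  M2 = (+0.1145, -0.1145, 0)
  M3 = (-0.1145, -0.1145, 0)
rvec = (-0.0871, 0.3860, -0.4076), |rvec| = θ = 0.56808 rad = 32.549°
Rodrigues: sinθ=0.53802, 1−cosθ=0.15707; R = I + sinθ·[k]× + (1−cosθ)·[k]×²:
    [+0.84663 +0.36966 +0.38285]
    [-0.40239 +0.91545 +0.00592]
    [-0.34829 -0.15906 +0.92379]
t = (-0.0051, 0.0058, 1.1146) m
M0: Pc = R·M0+t = (-0.05971, +0.15669, +1.13627); u = 714.4·(-0.05971)/1.13627 + 332.4 = 294.8575, v = 487.3·(+0.15669)/1.13627 + 232.2 = 299.3993
M1: Pc = R·M1+t = (+0.13417, +0.06455, +1.05651); u = 714.4·(+0.13417)/1.05651 + 332.4 = 423.1212, v = 487.3·(+0.06455)/1.05651 + 232.2 = 261.9706
M2: Pc = R·M2+t = (+0.04951, -0.14509, +1.09293); u = 714.4·(+0.04951)/1.09293 + 332.4 = 364.7637, v = 487.3·(-0.14509)/1.09293 + 232.2 = 167.5084
M3: Pc = R·M3+t = (-0.14437, -0.05295, +1.17269); u = 714.4·(-0.14437)/1.17269 + 332.4 = 244.4532, v = 487.3·(-0.05295)/1.17269 + 232.2 = 210.1992

c0=(294.86, 299.40) c1=(423.12, 261.97) c2=(364.76, 167.51) c3=(244.45, 210.20)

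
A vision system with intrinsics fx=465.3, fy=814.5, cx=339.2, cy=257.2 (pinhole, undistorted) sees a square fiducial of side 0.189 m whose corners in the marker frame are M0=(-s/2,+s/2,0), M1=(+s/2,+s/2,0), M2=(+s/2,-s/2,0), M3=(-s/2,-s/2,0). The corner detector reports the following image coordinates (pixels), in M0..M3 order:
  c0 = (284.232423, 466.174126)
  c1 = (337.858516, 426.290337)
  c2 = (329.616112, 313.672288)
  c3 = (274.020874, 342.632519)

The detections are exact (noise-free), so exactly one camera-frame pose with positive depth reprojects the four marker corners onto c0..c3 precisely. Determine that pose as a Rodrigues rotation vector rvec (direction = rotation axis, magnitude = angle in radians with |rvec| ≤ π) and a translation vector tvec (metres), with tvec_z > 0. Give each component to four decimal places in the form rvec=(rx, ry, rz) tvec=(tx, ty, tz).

Intrinsics K: fx=465.3, fy=814.5, cx=339.2, cy=257.2
Marker side s = 0.189 m; corners in marker frame (Z=0):
  M0 = (-0.0945, +0.0945, 0)
  M1 = (+0.0945, +0.0945, 0)
  M2 = (+0.0945, -0.0945, 0)
  M3 = (-0.0945, -0.0945, 0)
Detected image corners:
  c0 = (284.232423, 466.174126) px
  c1 = (337.858516, 426.290337) px
  c2 = (329.616112, 313.672288) px
  c3 = (274.020874, 342.632519) px
Planar DLT: solve 8×8 A·h = b for H (H[2,2]=1):
  H  [+448.08573 +80.12927 +307.81738]
  H  [+18.73769 +663.22632 +386.92209]
  H  [+0.51950 +0.10301 +1.00000]
B = K⁻¹H; ‖b₁‖=0.794462, ‖b₂‖=0.794462; λ = 2/(‖b₁‖+‖b₂‖) = 1.258713, sign → tz>0 ⇒ λ=+1.258713
r₁ = λ·B[:,0] = (+0.73546,-0.17753,+0.65390); r₂ = λ·B[:,1] = (+0.12224,+0.98399,+0.12966)
r₃ = r₁×r₂ = (-0.66645,-0.01542,+0.74539); SVD([r₁ r₂ r₃]) → R = UVᵀ:
  R  [+0.73546 +0.12224 -0.66645]
  R  [-0.17753 +0.98399 -0.01542]
  R  [+0.65390 +0.12966 +0.74539]
t = (-0.08490, +0.20047, +1.25871) m
tr R = 2.464840; θ = arccos((tr R − 1)/2) = 0.748927 rad = 42.910°
axis k = ((R−Rᵀ)₃₂, (R−Rᵀ)₁₃, (R−Rᵀ)₂₁) / (2 sinθ) = (+0.106543, -0.969631, -0.220145)
rvec = θ·k = (+0.079793, -0.726183, -0.164872)

rvec=(0.0798, -0.7262, -0.1649) tvec=(-0.0849, 0.2005, 1.2587)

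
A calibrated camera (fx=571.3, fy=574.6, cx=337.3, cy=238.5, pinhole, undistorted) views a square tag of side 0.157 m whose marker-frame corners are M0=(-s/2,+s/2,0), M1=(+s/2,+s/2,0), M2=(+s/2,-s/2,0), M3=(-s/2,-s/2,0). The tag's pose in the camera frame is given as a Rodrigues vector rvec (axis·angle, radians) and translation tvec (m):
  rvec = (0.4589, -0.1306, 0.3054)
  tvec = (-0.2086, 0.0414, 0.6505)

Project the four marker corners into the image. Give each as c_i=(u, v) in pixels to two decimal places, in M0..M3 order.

Intrinsics K: fx=571.3, fy=574.6, cx=337.3, cy=238.5
Marker side s = 0.157 m; corners in marker frame (Z=0):
  M0 = (-0.0785, +0.0785, 0)
  M1 = (+0.0785, +0.0785, 0)
  M2 = (+0.0785, -0.0785, 0)
  M3 = (-0.0785, -0.0785, 0)
rvec = (0.4589, -0.1306, 0.3054), |rvec| = θ = 0.56649 rad = 32.458°
Rodrigues: sinθ=0.53668, 1−cosθ=0.15621; R = I + sinθ·[k]× + (1−cosθ)·[k]×²:
    [+0.94630 -0.31850 -0.05551]
    [+0.26015 +0.85209 -0.45416]
    [+0.19195 +0.41533 +0.88919]
t = (-0.2086, 0.0414, 0.6505) m
M0: Pc = R·M0+t = (-0.30789, +0.08787, +0.66804); u = 571.3·(-0.30789)/0.66804 + 337.3 = 73.9974, v = 574.6·(+0.08787)/0.66804 + 238.5 = 314.0775
M1: Pc = R·M1+t = (-0.15932, +0.12871, +0.69817); u = 571.3·(-0.15932)/0.69817 + 337.3 = 206.9333, v = 574.6·(+0.12871)/0.69817 + 238.5 = 344.4301
M2: Pc = R·M2+t = (-0.10931, -0.00507, +0.63296); u = 571.3·(-0.10931)/0.63296 + 337.3 = 238.6359, v = 574.6·(-0.00507)/0.63296 + 238.5 = 233.9001
M3: Pc = R·M3+t = (-0.25788, -0.04591, +0.60283); u = 571.3·(-0.25788)/0.60283 + 337.3 = 92.9054, v = 574.6·(-0.04591)/0.60283 + 238.5 = 194.7388

c0=(74.00, 314.08) c1=(206.93, 344.43) c2=(238.64, 233.90) c3=(92.91, 194.74)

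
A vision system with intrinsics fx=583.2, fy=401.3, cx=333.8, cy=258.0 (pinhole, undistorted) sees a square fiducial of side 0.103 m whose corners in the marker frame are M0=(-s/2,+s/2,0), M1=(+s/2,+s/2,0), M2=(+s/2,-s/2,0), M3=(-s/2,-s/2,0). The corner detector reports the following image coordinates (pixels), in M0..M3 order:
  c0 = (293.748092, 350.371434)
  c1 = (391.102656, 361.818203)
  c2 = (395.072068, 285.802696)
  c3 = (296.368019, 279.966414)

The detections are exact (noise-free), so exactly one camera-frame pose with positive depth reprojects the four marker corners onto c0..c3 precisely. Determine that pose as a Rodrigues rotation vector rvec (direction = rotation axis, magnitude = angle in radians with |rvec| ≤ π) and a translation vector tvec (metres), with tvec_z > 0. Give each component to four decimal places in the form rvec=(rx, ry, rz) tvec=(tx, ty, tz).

Intrinsics K: fx=583.2, fy=401.3, cx=333.8, cy=258.0
Marker side s = 0.103 m; corners in marker frame (Z=0):
  M0 = (-0.0515, +0.0515, 0)
  M1 = (+0.0515, +0.0515, 0)
  M2 = (+0.0515, -0.0515, 0)
  M3 = (-0.0515, -0.0515, 0)
Detected image corners:
  c0 = (293.748092, 350.371434) px
  c1 = (391.102656, 361.818203) px
  c2 = (395.072068, 285.802696) px
  c3 = (296.368019, 279.966414) px
Planar DLT: solve 8×8 A·h = b for H (H[2,2]=1):
  H  [+691.30834 +5.50253 +342.15316]
  H  [-157.74134 +744.29175 +319.52529]
  H  [-0.75681 +0.10822 +1.00000]
B = K⁻¹H; ‖b₁‖=1.789176, ‖b₂‖=1.789176; λ = 2/(‖b₁‖+‖b₂‖) = 0.558917, sign → tz>0 ⇒ λ=+0.558917
r₁ = λ·B[:,0] = (+0.90463,+0.05225,-0.42299); r₂ = λ·B[:,1] = (-0.02935,+0.99774,+0.06048)
r₃ = r₁×r₂ = (+0.42519,-0.04230,+0.90411); SVD([r₁ r₂ r₃]) → R = UVᵀ:
  R  [+0.90463 -0.02935 +0.42519]
  R  [+0.05225 +0.99774 -0.04230]
  R  [-0.42299 +0.06048 +0.90411]
t = (+0.00801, +0.08569, +0.55892) m
tr R = 2.806477; θ = arccos((tr R − 1)/2) = 0.443539 rad = 25.413°
axis k = ((R−Rᵀ)₃₂, (R−Rᵀ)₁₃, (R−Rᵀ)₂₁) / (2 sinθ) = (+0.119759, +0.988241, +0.095067)
rvec = θ·k = (+0.053118, +0.438324, +0.042166)

rvec=(0.0531, 0.4383, 0.0422) tvec=(0.0080, 0.0857, 0.5589)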